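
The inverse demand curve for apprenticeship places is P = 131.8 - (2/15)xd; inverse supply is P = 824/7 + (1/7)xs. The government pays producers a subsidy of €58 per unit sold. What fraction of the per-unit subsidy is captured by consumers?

Pre-subsidy: 131.8 - (2/15)x = 824/7 + (1/7)x gives x* = 51 and P* = 125.
With the subsidy, sellers receive Ps = Pb + 58 for each unit, where Pb is the price buyers pay.
On the curves, Pb = 131.8 - (2/15)x and Ps = 824/7 + (1/7)x; the wedge Ps − Pb = 58 gives 824/7 + (1/7)x − (131.8 - (2/15)x) = 58, so x' = 261.
Then Pb = 131.8 − (2/15)·261 = 97 and Ps = 824/7 + (1/7)·261 = 155.
Buyers' price falls by P* − Pb = 125 − 97 = 28; sellers' price rises by Ps − P* = 155 − 125 = 30.
So consumers capture 28/58 = 14/29 of each unit of subsidy.

Consumer share = 14/29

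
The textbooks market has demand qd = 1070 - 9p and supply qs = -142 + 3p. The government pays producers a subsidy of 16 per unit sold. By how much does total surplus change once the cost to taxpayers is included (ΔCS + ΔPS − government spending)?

Pre-subsidy: 1070 - 9p = -142 + 3p gives p* = 101, q* = 161.
With the subsidy, sellers receive ps = pb + 16 for each unit, where pb is the price buyers pay.
Supply in terms of pb becomes qs = -142 + 3(pb + 16) = -94 + 3pb. Setting this equal to demand: 1070 - 9pb = -94 + 3pb, so pb = 97.
Sellers receive ps = 97 + 16 = 113; q' = 1070 − 9·97 = 197.
ΔCS = ½(161 + 197)(101 − 97) = 716; ΔPS = ½(161 + 197)(113 − 101) = 2148.
Government spending = 16 × 197 = 3152.
Net change = 716 + 2148 − 3152 = -288. The loss equals the DWL triangle ½·16·36.

Net change in total surplus = -288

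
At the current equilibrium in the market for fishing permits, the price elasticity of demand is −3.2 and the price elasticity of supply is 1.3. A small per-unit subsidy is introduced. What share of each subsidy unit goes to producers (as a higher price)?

Producer share = 32/45

For a small subsidy around the equilibrium, the benefit split depends on the relative slopes, which at a point are proportional to the elasticities.
Buyer share = εs/(εs + |εd|) = 1.3/(1.3 + 3.2) = 13/45; seller share = |εd|/(εs + |εd|) = 32/45.
So producers capture 32/45 of the subsidy.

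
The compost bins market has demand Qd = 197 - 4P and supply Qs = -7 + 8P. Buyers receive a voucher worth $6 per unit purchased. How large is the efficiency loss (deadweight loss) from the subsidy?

Pre-subsidy: 197 - 4P = -7 + 8P gives P* = 17, Q* = 129.
With the rebate, buyers effectively pay Pb = Ps − 6, where Ps is the price sellers receive.
Demand in terms of Ps becomes Qd = 197 − 4(Ps − 6) = 221 - 4Ps. Setting this equal to supply: 221 - 4Ps = -7 + 8Ps, so Ps = 19.
Buyers pay Pb = 19 − 6 = 13; Q' = -7 + 8·19 = 145.
The subsidy expands output by 145 − 129 = 16 past the efficient level; on those units the gap between marginal cost and willingness to pay runs from 0 up to 6.
DWL = ½ × 6 × 16 = 48.

Deadweight loss = $48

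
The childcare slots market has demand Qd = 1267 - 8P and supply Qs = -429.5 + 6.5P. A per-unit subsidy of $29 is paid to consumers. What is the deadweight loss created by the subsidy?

Pre-subsidy: 1267 - 8P = -429.5 + 6.5P gives P* = 117, Q* = 331.
With the rebate, buyers effectively pay Pb = Ps − 29, where Ps is the price sellers receive.
Demand in terms of Ps becomes Qd = 1267 − 8(Ps − 29) = 1499 - 8Ps. Setting this equal to supply: 1499 - 8Ps = -429.5 + 6.5Ps, so Ps = 133.
Buyers pay Pb = 133 − 29 = 104; Q' = -429.5 + 6.5·133 = 435.
The subsidy expands output by 435 − 331 = 104 past the efficient level; on those units the gap between marginal cost and willingness to pay runs from 0 up to 29.
DWL = ½ × 29 × 104 = 1508.

Deadweight loss = $1508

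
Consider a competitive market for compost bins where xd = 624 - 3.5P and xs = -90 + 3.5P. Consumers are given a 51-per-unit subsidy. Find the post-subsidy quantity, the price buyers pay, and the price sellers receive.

Pre-subsidy: 624 - 3.5P = -90 + 3.5P gives P* = 102, x* = 267.
With the rebate, buyers effectively pay Pb = Ps − 51, where Ps is the price sellers receive.
Demand in terms of Ps becomes xd = 624 − 3.5(Ps − 51) = 802.5 - 3.5Ps. Setting this equal to supply: 802.5 - 3.5Ps = -90 + 3.5Ps, so Ps = 127.5.
Buyers pay Pb = 127.5 − 51 = 76.5; x' = -90 + 3.5·127.5 = 356.25.

x' = 356.25; buyers pay 76.5; sellers receive 127.5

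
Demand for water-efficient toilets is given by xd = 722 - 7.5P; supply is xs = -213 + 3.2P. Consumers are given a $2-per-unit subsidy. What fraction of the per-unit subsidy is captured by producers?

Pre-subsidy: 722 - 7.5P = -213 + 3.2P gives P* = 9350/107, x* = 7129/107.
With the rebate, buyers effectively pay Pb = Ps − 2, where Ps is the price sellers receive.
Demand in terms of Ps becomes xd = 722 − 7.5(Ps − 2) = 737 - 7.5Ps. Setting this equal to supply: 737 - 7.5Ps = -213 + 3.2Ps, so Ps = 9500/107.
Buyers pay Pb = 9500/107 − 2 = 9286/107; x' = -213 + 3.2·(9500/107) = 7609/107.
Buyers' price falls by P* − Pb = 9350/107 − 9286/107 = 64/107; sellers' price rises by Ps − P* = 9500/107 − 9350/107 = 150/107.
So producers capture (150/107)/2 = 75/107 of each unit of subsidy.

Producer share = 75/107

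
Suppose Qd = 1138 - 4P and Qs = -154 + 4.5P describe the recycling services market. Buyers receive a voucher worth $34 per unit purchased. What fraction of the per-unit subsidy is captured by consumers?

Consumer share = 9/17

Pre-subsidy: 1138 - 4P = -154 + 4.5P gives P* = 152, Q* = 530.
With the rebate, buyers effectively pay Pb = Ps − 34, where Ps is the price sellers receive.
Demand in terms of Ps becomes Qd = 1138 − 4(Ps − 34) = 1274 - 4Ps. Setting this equal to supply: 1274 - 4Ps = -154 + 4.5Ps, so Ps = 168.
Buyers pay Pb = 168 − 34 = 134; Q' = -154 + 4.5·168 = 602.
Buyers' price falls by P* − Pb = 152 − 134 = 18; sellers' price rises by Ps − P* = 168 − 152 = 16.
So consumers capture 18/34 = 9/17 of each unit of subsidy.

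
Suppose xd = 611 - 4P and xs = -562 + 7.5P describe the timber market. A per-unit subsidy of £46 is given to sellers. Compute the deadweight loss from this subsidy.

Pre-subsidy: 611 - 4P = -562 + 7.5P gives P* = 102, x* = 203.
With the subsidy, sellers receive Ps = Pb + 46 for each unit, where Pb is the price buyers pay.
Supply in terms of Pb becomes xs = -562 + 7.5(Pb + 46) = -217 + 7.5Pb. Setting this equal to demand: 611 - 4Pb = -217 + 7.5Pb, so Pb = 72.
Sellers receive Ps = 72 + 46 = 118; x' = 611 − 4·72 = 323.
The subsidy expands output by 323 − 203 = 120 past the efficient level; on those units the gap between marginal cost and willingness to pay runs from 0 up to 46.
DWL = ½ × 46 × 120 = 2760.

Deadweight loss = £2760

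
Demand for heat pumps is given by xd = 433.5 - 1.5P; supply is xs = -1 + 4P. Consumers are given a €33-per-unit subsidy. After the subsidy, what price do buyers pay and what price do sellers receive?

Buyers pay €55; sellers receive €88

Pre-subsidy: 433.5 - 1.5P = -1 + 4P gives P* = 79, x* = 315.
With the rebate, buyers effectively pay Pb = Ps − 33, where Ps is the price sellers receive.
Demand in terms of Ps becomes xd = 433.5 − 1.5(Ps − 33) = 483 - 1.5Ps. Setting this equal to supply: 483 - 1.5Ps = -1 + 4Ps, so Ps = 88.
Buyers pay Pb = 88 − 33 = 55; x' = -1 + 4·88 = 351.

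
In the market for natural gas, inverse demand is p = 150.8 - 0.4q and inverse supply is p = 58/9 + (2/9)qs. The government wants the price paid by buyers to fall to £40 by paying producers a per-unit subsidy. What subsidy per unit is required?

At a buyer price of 40, quantity demanded is 377 − 2.5·40 = 277.
Sellers supply 277 only when they receive ps = 58/9 + (2/9)·277 = 68.
s = ps − pb = 68 − 40 = 28.

Required subsidy s = £28 per unit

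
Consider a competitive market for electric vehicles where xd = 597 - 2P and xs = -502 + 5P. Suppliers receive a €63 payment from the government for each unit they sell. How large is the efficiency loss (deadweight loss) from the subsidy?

Pre-subsidy: 597 - 2P = -502 + 5P gives P* = 157, x* = 283.
With the subsidy, sellers receive Ps = Pb + 63 for each unit, where Pb is the price buyers pay.
Supply in terms of Pb becomes xs = -502 + 5(Pb + 63) = -187 + 5Pb. Setting this equal to demand: 597 - 2Pb = -187 + 5Pb, so Pb = 112.
Sellers receive Ps = 112 + 63 = 175; x' = 597 − 2·112 = 373.
The subsidy expands output by 373 − 283 = 90 past the efficient level; on those units the gap between marginal cost and willingness to pay runs from 0 up to 63.
DWL = ½ × 63 × 90 = 2835.

Deadweight loss = €2835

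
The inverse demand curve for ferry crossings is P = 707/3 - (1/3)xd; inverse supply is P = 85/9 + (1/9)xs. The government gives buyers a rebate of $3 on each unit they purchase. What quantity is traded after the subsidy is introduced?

x' = 515.75

Pre-subsidy: 707/3 - (1/3)x = 85/9 + (1/9)x gives x* = 509 and P* = 66.
With the rebate, buyers effectively pay Pb = Ps − 3, where Ps is the price sellers receive.
On the curves, Pb = 707/3 - (1/3)x and Ps = 85/9 + (1/9)x; the wedge Ps − Pb = 3 gives 85/9 + (1/9)x − (707/3 - (1/3)x) = 3, so x' = 515.75.
Then Pb = 707/3 − (1/3)·515.75 = 63.75 and Ps = 85/9 + (1/9)·515.75 = 66.75.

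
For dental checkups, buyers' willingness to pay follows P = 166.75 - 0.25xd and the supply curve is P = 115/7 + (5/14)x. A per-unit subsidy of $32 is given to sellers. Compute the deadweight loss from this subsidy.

Pre-subsidy: 166.75 - 0.25x = 115/7 + (5/14)x gives x* = 4209/17 and P* = 3565/34.
With the subsidy, sellers receive Ps = Pb + 32 for each unit, where Pb is the price buyers pay.
On the curves, Pb = 166.75 - 0.25x and Ps = 115/7 + (5/14)x; the wedge Ps − Pb = 32 gives 115/7 + (5/14)x − (166.75 - 0.25x) = 32, so x' = 5105/17.
Then Pb = 166.75 − 0.25·(5105/17) = 3117/34 and Ps = 115/7 + (5/14)·(5105/17) = 4205/34.
The subsidy expands output by 5105/17 − 4209/17 = 896/17 past the efficient level; on those units the gap between marginal cost and willingness to pay runs from 0 up to 32.
DWL = ½ × 32 × 896/17 = 14336/17.

Deadweight loss = 14336/17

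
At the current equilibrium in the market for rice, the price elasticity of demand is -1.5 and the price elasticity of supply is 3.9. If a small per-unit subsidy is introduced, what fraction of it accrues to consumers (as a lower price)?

For a small subsidy around the equilibrium, the benefit split depends on the relative slopes, which at a point are proportional to the elasticities.
Buyer share = εs/(εs + |εd|) = 3.9/(3.9 + 1.5) = 13/18; seller share = |εd|/(εs + |εd|) = 5/18.

Consumer share = 13/18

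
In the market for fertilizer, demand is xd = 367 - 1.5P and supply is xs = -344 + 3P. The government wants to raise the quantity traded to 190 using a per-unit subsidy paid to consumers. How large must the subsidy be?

At x = 190, invert demand for the buyer price: Pb = (367 − 190)/1.5 = 118; invert supply for the seller price: Ps = (190 − (-344))/3 = 178.
The subsidy must fill the gap: s = Ps − Pb = 178 − 118 = 60.

Required subsidy s = 60 per unit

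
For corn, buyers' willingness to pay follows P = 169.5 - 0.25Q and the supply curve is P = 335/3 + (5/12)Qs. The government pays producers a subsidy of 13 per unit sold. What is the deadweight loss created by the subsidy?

Pre-subsidy: 169.5 - 0.25Q = 335/3 + (5/12)Q gives Q* = 86.75 and P* = 147.8125.
With the subsidy, sellers receive Ps = Pb + 13 for each unit, where Pb is the price buyers pay.
On the curves, Pb = 169.5 - 0.25Q and Ps = 335/3 + (5/12)Q; the wedge Ps − Pb = 13 gives 335/3 + (5/12)Q − (169.5 - 0.25Q) = 13, so Q' = 106.25.
Then Pb = 169.5 − 0.25·106.25 = 142.9375 and Ps = 335/3 + (5/12)·106.25 = 155.9375.
The subsidy expands output by 106.25 − 86.75 = 19.5 past the efficient level; on those units the gap between marginal cost and willingness to pay runs from 0 up to 13.
DWL = ½ × 13 × 19.5 = 126.75.

Deadweight loss = 126.75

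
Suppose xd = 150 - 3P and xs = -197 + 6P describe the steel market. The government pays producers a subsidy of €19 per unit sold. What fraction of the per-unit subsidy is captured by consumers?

Pre-subsidy: 150 - 3P = -197 + 6P gives P* = 347/9, x* = 103/3.
With the subsidy, sellers receive Ps = Pb + 19 for each unit, where Pb is the price buyers pay.
Supply in terms of Pb becomes xs = -197 + 6(Pb + 19) = -83 + 6Pb. Setting this equal to demand: 150 - 3Pb = -83 + 6Pb, so Pb = 233/9.
Sellers receive Ps = 233/9 + 19 = 404/9; x' = 150 − 3·(233/9) = 217/3.
Buyers' price falls by P* − Pb = 347/9 − 233/9 = 38/3; sellers' price rises by Ps − P* = 404/9 − 347/9 = 19/3.
So consumers capture (38/3)/19 = 2/3 of each unit of subsidy.

Consumer share = 2/3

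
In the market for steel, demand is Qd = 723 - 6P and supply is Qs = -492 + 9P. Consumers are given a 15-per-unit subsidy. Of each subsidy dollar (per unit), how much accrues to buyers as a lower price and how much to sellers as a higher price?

Pre-subsidy: 723 - 6P = -492 + 9P gives P* = 81, Q* = 237.
With the rebate, buyers effectively pay Pb = Ps − 15, where Ps is the price sellers receive.
Demand in terms of Ps becomes Qd = 723 − 6(Ps − 15) = 813 - 6Ps. Setting this equal to supply: 813 - 6Ps = -492 + 9Ps, so Ps = 87.
Buyers pay Pb = 87 − 15 = 72; Q' = -492 + 9·87 = 291.
Buyers' price falls by P* − Pb = 81 − 72 = 9; sellers' price rises by Ps − P* = 87 − 81 = 6.

Buyers gain 9 per unit; sellers gain 6 per unit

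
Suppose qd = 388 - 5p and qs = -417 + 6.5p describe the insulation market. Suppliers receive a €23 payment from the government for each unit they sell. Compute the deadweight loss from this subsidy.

Pre-subsidy: 388 - 5p = -417 + 6.5p gives p* = 70, q* = 38.
With the subsidy, sellers receive ps = pb + 23 for each unit, where pb is the price buyers pay.
Supply in terms of pb becomes qs = -417 + 6.5(pb + 23) = -267.5 + 6.5pb. Setting this equal to demand: 388 - 5pb = -267.5 + 6.5pb, so pb = 57.
Sellers receive ps = 57 + 23 = 80; q' = 388 − 5·57 = 103.
The subsidy expands output by 103 − 38 = 65 past the efficient level; on those units the gap between marginal cost and willingness to pay runs from 0 up to 23.
DWL = ½ × 23 × 65 = 747.5.

Deadweight loss = €747.5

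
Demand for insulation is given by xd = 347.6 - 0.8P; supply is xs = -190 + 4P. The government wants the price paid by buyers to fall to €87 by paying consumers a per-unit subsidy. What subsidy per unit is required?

At a buyer price of 87, quantity demanded is 347.6 − 0.8·87 = 278.
Sellers supply 278 only when they receive Ps with -190 + 4·Ps = 278, i.e. Ps = 117.
s = Ps − Pb = 117 − 87 = 30.

Required subsidy s = €30 per unit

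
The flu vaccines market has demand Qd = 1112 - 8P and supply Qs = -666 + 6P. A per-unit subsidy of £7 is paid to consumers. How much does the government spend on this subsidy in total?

Government cost = £840

Pre-subsidy: 1112 - 8P = -666 + 6P gives P* = 127, Q* = 96.
With the rebate, buyers effectively pay Pb = Ps − 7, where Ps is the price sellers receive.
Demand in terms of Ps becomes Qd = 1112 − 8(Ps − 7) = 1168 - 8Ps. Setting this equal to supply: 1168 - 8Ps = -666 + 6Ps, so Ps = 131.
Buyers pay Pb = 131 − 7 = 124; Q' = -666 + 6·131 = 120.
Government outlay = subsidy × quantity = 7 × 120 = 840.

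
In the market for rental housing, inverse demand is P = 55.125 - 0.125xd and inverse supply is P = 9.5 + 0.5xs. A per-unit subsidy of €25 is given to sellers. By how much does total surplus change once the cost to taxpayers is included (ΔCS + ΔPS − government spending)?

Pre-subsidy: 55.125 - 0.125x = 9.5 + 0.5x gives x* = 73 and P* = 46.
With the subsidy, sellers receive Ps = Pb + 25 for each unit, where Pb is the price buyers pay.
On the curves, Pb = 55.125 - 0.125x and Ps = 9.5 + 0.5x; the wedge Ps − Pb = 25 gives 9.5 + 0.5x − (55.125 - 0.125x) = 25, so x' = 113.
Then Pb = 55.125 − 0.125·113 = 41 and Ps = 9.5 + 0.5·113 = 66.
ΔCS = ½(73 + 113)(46 − 41) = 465; ΔPS = ½(73 + 113)(66 − 46) = 1860.
Government spending = 25 × 113 = 2825.
Net change = 465 + 1860 − 2825 = -500. The loss equals the DWL triangle ½·25·40.

Net change in total surplus = -€500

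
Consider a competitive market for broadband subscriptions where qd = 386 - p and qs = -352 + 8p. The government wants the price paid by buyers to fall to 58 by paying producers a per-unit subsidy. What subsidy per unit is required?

Required subsidy s = 27 per unit

At a buyer price of 58, quantity demanded is 386 − 1·58 = 328.
Sellers supply 328 only when they receive ps with -352 + 8·ps = 328, i.e. ps = 85.
s = ps − pb = 85 − 58 = 27.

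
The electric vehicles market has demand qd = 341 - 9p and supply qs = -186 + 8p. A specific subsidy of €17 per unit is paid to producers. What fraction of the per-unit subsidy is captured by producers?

Producer share = 9/17

Pre-subsidy: 341 - 9p = -186 + 8p gives p* = 31, q* = 62.
With the subsidy, sellers receive ps = pb + 17 for each unit, where pb is the price buyers pay.
Supply in terms of pb becomes qs = -186 + 8(pb + 17) = -50 + 8pb. Setting this equal to demand: 341 - 9pb = -50 + 8pb, so pb = 23.
Sellers receive ps = 23 + 17 = 40; q' = 341 − 9·23 = 134.
Buyers' price falls by p* − pb = 31 − 23 = 8; sellers' price rises by ps − p* = 40 − 31 = 9.
So producers capture 9/17 = 9/17 of each unit of subsidy.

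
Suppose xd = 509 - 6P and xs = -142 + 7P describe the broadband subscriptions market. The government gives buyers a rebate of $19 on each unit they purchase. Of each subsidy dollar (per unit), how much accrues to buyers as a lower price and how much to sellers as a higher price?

Pre-subsidy: 509 - 6P = -142 + 7P gives P* = 651/13, x* = 2711/13.
With the rebate, buyers effectively pay Pb = Ps − 19, where Ps is the price sellers receive.
Demand in terms of Ps becomes xd = 509 − 6(Ps − 19) = 623 - 6Ps. Setting this equal to supply: 623 - 6Ps = -142 + 7Ps, so Ps = 765/13.
Buyers pay Pb = 765/13 − 19 = 518/13; x' = -142 + 7·(765/13) = 3509/13.
Buyers' price falls by P* − Pb = 651/13 − 518/13 = 133/13; sellers' price rises by Ps − P* = 765/13 − 651/13 = 114/13.

Buyers gain 133/13 per unit; sellers gain 114/13 per unit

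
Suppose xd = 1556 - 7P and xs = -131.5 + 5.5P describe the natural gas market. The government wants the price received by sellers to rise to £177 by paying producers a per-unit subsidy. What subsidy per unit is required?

At a seller price of 177, quantity supplied is -131.5 + 5.5·177 = 842.
Buyers absorb 842 only when they pay Pb with 1556 − 7·Pb = 842, i.e. Pb = 102.
s = Ps − Pb = 177 − 102 = 75.

Required subsidy s = £75 per unit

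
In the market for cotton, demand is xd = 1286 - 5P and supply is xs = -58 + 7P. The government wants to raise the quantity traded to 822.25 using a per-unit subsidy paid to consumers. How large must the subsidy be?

Required subsidy s = 33 per unit

At x = 822.25, invert demand for the buyer price: Pb = (1286 − 822.25)/5 = 92.75; invert supply for the seller price: Ps = (822.25 − (-58))/7 = 125.75.
The subsidy must fill the gap: s = Ps − Pb = 125.75 − 92.75 = 33.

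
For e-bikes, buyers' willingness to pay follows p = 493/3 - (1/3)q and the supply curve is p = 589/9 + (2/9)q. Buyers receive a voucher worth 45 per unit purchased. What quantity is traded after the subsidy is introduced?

Pre-subsidy: 493/3 - (1/3)q = 589/9 + (2/9)q gives q* = 178 and p* = 105.
With the rebate, buyers effectively pay pb = ps − 45, where ps is the price sellers receive.
On the curves, pb = 493/3 - (1/3)q and ps = 589/9 + (2/9)q; the wedge ps − pb = 45 gives 589/9 + (2/9)q − (493/3 - (1/3)q) = 45, so q' = 259.
Then pb = 493/3 − (1/3)·259 = 78 and ps = 589/9 + (2/9)·259 = 123.

q' = 259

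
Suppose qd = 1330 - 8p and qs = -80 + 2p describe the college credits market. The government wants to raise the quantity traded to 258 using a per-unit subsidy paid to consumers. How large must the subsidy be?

Required subsidy s = 35 per unit

At q = 258, invert demand for the buyer price: pb = (1330 − 258)/8 = 134; invert supply for the seller price: ps = (258 − (-80))/2 = 169.
The subsidy must fill the gap: s = ps − pb = 169 − 134 = 35.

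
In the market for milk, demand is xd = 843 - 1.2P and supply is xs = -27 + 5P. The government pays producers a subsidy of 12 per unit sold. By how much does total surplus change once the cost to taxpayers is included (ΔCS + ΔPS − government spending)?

Net change in total surplus = -2160/31

Pre-subsidy: 843 - 1.2P = -27 + 5P gives P* = 4350/31, x* = 20913/31.
With the subsidy, sellers receive Ps = Pb + 12 for each unit, where Pb is the price buyers pay.
Supply in terms of Pb becomes xs = -27 + 5(Pb + 12) = 33 + 5Pb. Setting this equal to demand: 843 - 1.2Pb = 33 + 5Pb, so Pb = 4050/31.
Sellers receive Ps = 4050/31 + 12 = 4422/31; x' = 843 − 1.2·(4050/31) = 21273/31.
ΔCS = ½(20913/31 + 21273/31)(4350/31 − 4050/31) = 6327900/961; ΔPS = ½(20913/31 + 21273/31)(4422/31 − 4350/31) = 1518696/961.
Government spending = 12 × 21273/31 = 255276/31.
Net change = 6327900/961 + 1518696/961 − 255276/31 = -2160/31. The loss equals the DWL triangle ½·12·360/31.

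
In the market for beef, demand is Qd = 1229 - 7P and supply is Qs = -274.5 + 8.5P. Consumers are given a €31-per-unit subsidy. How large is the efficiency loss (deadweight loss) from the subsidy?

Pre-subsidy: 1229 - 7P = -274.5 + 8.5P gives P* = 97, Q* = 550.
With the rebate, buyers effectively pay Pb = Ps − 31, where Ps is the price sellers receive.
Demand in terms of Ps becomes Qd = 1229 − 7(Ps − 31) = 1446 - 7Ps. Setting this equal to supply: 1446 - 7Ps = -274.5 + 8.5Ps, so Ps = 111.
Buyers pay Pb = 111 − 31 = 80; Q' = -274.5 + 8.5·111 = 669.
The subsidy expands output by 669 − 550 = 119 past the efficient level; on those units the gap between marginal cost and willingness to pay runs from 0 up to 31.
DWL = ½ × 31 × 119 = 1844.5.

Deadweight loss = €1844.5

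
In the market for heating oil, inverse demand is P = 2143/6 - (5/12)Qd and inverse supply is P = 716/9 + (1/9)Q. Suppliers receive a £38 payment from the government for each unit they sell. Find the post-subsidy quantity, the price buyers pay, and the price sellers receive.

Pre-subsidy: 2143/6 - (5/12)Q = 716/9 + (1/9)Q gives Q* = 526 and P* = 138.
With the subsidy, sellers receive Ps = Pb + 38 for each unit, where Pb is the price buyers pay.
On the curves, Pb = 2143/6 - (5/12)Q and Ps = 716/9 + (1/9)Q; the wedge Ps − Pb = 38 gives 716/9 + (1/9)Q − (2143/6 - (5/12)Q) = 38, so Q' = 598.
Then Pb = 2143/6 − (5/12)·598 = 108 and Ps = 716/9 + (1/9)·598 = 146.

Q' = 598; buyers pay £108; sellers receive £146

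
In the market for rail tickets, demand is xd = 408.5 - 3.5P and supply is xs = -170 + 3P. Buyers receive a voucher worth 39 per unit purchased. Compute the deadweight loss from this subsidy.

Deadweight loss = 1228.5

Pre-subsidy: 408.5 - 3.5P = -170 + 3P gives P* = 89, x* = 97.
With the rebate, buyers effectively pay Pb = Ps − 39, where Ps is the price sellers receive.
Demand in terms of Ps becomes xd = 408.5 − 3.5(Ps − 39) = 545 - 3.5Ps. Setting this equal to supply: 545 - 3.5Ps = -170 + 3Ps, so Ps = 110.
Buyers pay Pb = 110 − 39 = 71; x' = -170 + 3·110 = 160.
The subsidy expands output by 160 − 97 = 63 past the efficient level; on those units the gap between marginal cost and willingness to pay runs from 0 up to 39.
DWL = ½ × 39 × 63 = 1228.5.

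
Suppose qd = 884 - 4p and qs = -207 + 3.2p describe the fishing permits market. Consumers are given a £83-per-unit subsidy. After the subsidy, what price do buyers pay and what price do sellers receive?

Buyers pay 4127/36; sellers receive 7115/36

Pre-subsidy: 884 - 4p = -207 + 3.2p gives p* = 5455/36, q* = 2501/9.
With the rebate, buyers effectively pay pb = ps − 83, where ps is the price sellers receive.
Demand in terms of ps becomes qd = 884 − 4(ps − 83) = 1216 - 4ps. Setting this equal to supply: 1216 - 4ps = -207 + 3.2ps, so ps = 7115/36.
Buyers pay pb = 7115/36 − 83 = 4127/36; q' = -207 + 3.2·(7115/36) = 3829/9.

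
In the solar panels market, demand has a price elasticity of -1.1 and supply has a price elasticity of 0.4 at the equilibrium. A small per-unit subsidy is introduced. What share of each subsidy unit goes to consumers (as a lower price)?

Consumer share = 4/15

For a small subsidy around the equilibrium, the benefit split depends on the relative slopes, which at a point are proportional to the elasticities.
Buyer share = εs/(εs + |εd|) = 0.4/(0.4 + 1.1) = 4/15; seller share = |εd|/(εs + |εd|) = 11/15.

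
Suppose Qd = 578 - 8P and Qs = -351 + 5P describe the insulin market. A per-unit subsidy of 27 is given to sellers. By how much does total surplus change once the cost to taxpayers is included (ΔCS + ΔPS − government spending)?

Net change in total surplus = -14580/13

Pre-subsidy: 578 - 8P = -351 + 5P gives P* = 929/13, Q* = 82/13.
With the subsidy, sellers receive Ps = Pb + 27 for each unit, where Pb is the price buyers pay.
Supply in terms of Pb becomes Qs = -351 + 5(Pb + 27) = -216 + 5Pb. Setting this equal to demand: 578 - 8Pb = -216 + 5Pb, so Pb = 794/13.
Sellers receive Ps = 794/13 + 27 = 1145/13; Q' = 578 − 8·(794/13) = 1162/13.
ΔCS = ½(82/13 + 1162/13)(929/13 − 794/13) = 83970/169; ΔPS = ½(82/13 + 1162/13)(1145/13 − 929/13) = 134352/169.
Government spending = 27 × 1162/13 = 31374/13.
Net change = 83970/169 + 134352/169 − 31374/13 = -14580/13. The loss equals the DWL triangle ½·27·1080/13.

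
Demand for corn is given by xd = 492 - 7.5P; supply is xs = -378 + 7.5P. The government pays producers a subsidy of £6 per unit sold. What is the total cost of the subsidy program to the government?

Pre-subsidy: 492 - 7.5P = -378 + 7.5P gives P* = 58, x* = 57.
With the subsidy, sellers receive Ps = Pb + 6 for each unit, where Pb is the price buyers pay.
Supply in terms of Pb becomes xs = -378 + 7.5(Pb + 6) = -333 + 7.5Pb. Setting this equal to demand: 492 - 7.5Pb = -333 + 7.5Pb, so Pb = 55.
Sellers receive Ps = 55 + 6 = 61; x' = 492 − 7.5·55 = 79.5.
Government outlay = subsidy × quantity = 6 × 79.5 = 477.

Government cost = £477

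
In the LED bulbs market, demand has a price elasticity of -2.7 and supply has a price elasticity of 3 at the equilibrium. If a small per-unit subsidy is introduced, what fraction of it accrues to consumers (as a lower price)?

For a small subsidy around the equilibrium, the benefit split depends on the relative slopes, which at a point are proportional to the elasticities.
Buyer share = εs/(εs + |εd|) = 3/(3 + 2.7) = 10/19; seller share = |εd|/(εs + |εd|) = 9/19.

Consumer share = 10/19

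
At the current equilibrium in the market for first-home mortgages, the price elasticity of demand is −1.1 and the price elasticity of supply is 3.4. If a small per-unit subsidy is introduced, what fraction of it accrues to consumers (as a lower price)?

For a small subsidy around the equilibrium, the benefit split depends on the relative slopes, which at a point are proportional to the elasticities.
Buyer share = εs/(εs + |εd|) = 3.4/(3.4 + 1.1) = 34/45; seller share = |εd|/(εs + |εd|) = 11/45.

Consumer share = 34/45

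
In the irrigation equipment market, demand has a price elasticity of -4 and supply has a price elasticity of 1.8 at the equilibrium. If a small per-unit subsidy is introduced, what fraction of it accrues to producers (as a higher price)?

Producer share = 20/29

For a small subsidy around the equilibrium, the benefit split depends on the relative slopes, which at a point are proportional to the elasticities.
Buyer share = εs/(εs + |εd|) = 1.8/(1.8 + 4) = 9/29; seller share = |εd|/(εs + |εd|) = 20/29.
So producers capture 20/29 of the subsidy.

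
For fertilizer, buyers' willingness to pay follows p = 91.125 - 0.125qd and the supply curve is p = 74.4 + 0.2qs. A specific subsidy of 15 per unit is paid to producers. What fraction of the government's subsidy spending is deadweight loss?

DWL / government spending = 100/423

Pre-subsidy: 91.125 - 0.125q = 74.4 + 0.2q gives q* = 669/13 and p* = 1101/13.
With the subsidy, sellers receive ps = pb + 15 for each unit, where pb is the price buyers pay.
On the curves, pb = 91.125 - 0.125q and ps = 74.4 + 0.2q; the wedge ps − pb = 15 gives 74.4 + 0.2q − (91.125 - 0.125q) = 15, so q' = 1269/13.
Then pb = 91.125 − 0.125·(1269/13) = 1026/13 and ps = 74.4 + 0.2·(1269/13) = 1221/13.
ΔCS = ½(669/13 + 1269/13)(1101/13 − 1026/13) = 72675/169; ΔPS = ½(669/13 + 1269/13)(1221/13 − 1101/13) = 116280/169.
Government spending = 15 × 1269/13 = 19035/13.
DWL = ½ × 15 × (1269/13 − 669/13) = 4500/13; fraction = (4500/13) / (19035/13) = 100/423.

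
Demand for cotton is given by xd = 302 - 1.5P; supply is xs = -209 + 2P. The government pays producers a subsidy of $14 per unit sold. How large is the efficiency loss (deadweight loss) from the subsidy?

Pre-subsidy: 302 - 1.5P = -209 + 2P gives P* = 146, x* = 83.
With the subsidy, sellers receive Ps = Pb + 14 for each unit, where Pb is the price buyers pay.
Supply in terms of Pb becomes xs = -209 + 2(Pb + 14) = -181 + 2Pb. Setting this equal to demand: 302 - 1.5Pb = -181 + 2Pb, so Pb = 138.
Sellers receive Ps = 138 + 14 = 152; x' = 302 − 1.5·138 = 95.
The subsidy expands output by 95 − 83 = 12 past the efficient level; on those units the gap between marginal cost and willingness to pay runs from 0 up to 14.
DWL = ½ × 14 × 12 = 84.

Deadweight loss = $84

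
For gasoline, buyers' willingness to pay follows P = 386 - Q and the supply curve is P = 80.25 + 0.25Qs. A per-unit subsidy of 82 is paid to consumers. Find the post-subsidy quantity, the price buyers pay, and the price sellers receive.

Pre-subsidy: 386 - Q = 80.25 + 0.25Q gives Q* = 244.6 and P* = 141.4.
With the rebate, buyers effectively pay Pb = Ps − 82, where Ps is the price sellers receive.
On the curves, Pb = 386 - Q and Ps = 80.25 + 0.25Q; the wedge Ps − Pb = 82 gives 80.25 + 0.25Q − (386 - Q) = 82, so Q' = 310.2.
Then Pb = 386 − 1·310.2 = 75.8 and Ps = 80.25 + 0.25·310.2 = 157.8.

Q' = 310.2; buyers pay 75.8; sellers receive 157.8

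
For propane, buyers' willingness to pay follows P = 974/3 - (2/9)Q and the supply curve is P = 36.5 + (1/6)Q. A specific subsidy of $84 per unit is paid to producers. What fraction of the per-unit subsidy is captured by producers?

Producer share = 3/7

Pre-subsidy: 974/3 - (2/9)Q = 36.5 + (1/6)Q gives Q* = 741 and P* = 160.
With the subsidy, sellers receive Ps = Pb + 84 for each unit, where Pb is the price buyers pay.
On the curves, Pb = 974/3 - (2/9)Q and Ps = 36.5 + (1/6)Q; the wedge Ps − Pb = 84 gives 36.5 + (1/6)Q − (974/3 - (2/9)Q) = 84, so Q' = 957.
Then Pb = 974/3 − (2/9)·957 = 112 and Ps = 36.5 + (1/6)·957 = 196.
Buyers' price falls by P* − Pb = 160 − 112 = 48; sellers' price rises by Ps − P* = 196 − 160 = 36.
So producers capture 36/84 = 3/7 of each unit of subsidy.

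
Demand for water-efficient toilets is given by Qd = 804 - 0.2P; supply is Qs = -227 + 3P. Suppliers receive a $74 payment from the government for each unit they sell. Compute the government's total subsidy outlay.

Government cost = $55754.375

Pre-subsidy: 804 - 0.2P = -227 + 3P gives P* = 322.1875, Q* = 739.5625.
With the subsidy, sellers receive Ps = Pb + 74 for each unit, where Pb is the price buyers pay.
Supply in terms of Pb becomes Qs = -227 + 3(Pb + 74) = -5 + 3Pb. Setting this equal to demand: 804 - 0.2Pb = -5 + 3Pb, so Pb = 252.8125.
Sellers receive Ps = 252.8125 + 74 = 326.8125; Q' = 804 − 0.2·252.8125 = 753.4375.
Government outlay = subsidy × quantity = 74 × 753.4375 = 55754.375.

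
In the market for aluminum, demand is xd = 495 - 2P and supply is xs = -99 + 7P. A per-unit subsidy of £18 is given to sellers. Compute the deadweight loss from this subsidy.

Pre-subsidy: 495 - 2P = -99 + 7P gives P* = 66, x* = 363.
With the subsidy, sellers receive Ps = Pb + 18 for each unit, where Pb is the price buyers pay.
Supply in terms of Pb becomes xs = -99 + 7(Pb + 18) = 27 + 7Pb. Setting this equal to demand: 495 - 2Pb = 27 + 7Pb, so Pb = 52.
Sellers receive Ps = 52 + 18 = 70; x' = 495 − 2·52 = 391.
The subsidy expands output by 391 − 363 = 28 past the efficient level; on those units the gap between marginal cost and willingness to pay runs from 0 up to 18.
DWL = ½ × 18 × 28 = 252.

Deadweight loss = £252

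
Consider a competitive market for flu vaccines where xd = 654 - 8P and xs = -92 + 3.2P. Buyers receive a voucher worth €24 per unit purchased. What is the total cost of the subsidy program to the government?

Pre-subsidy: 654 - 8P = -92 + 3.2P gives P* = 1865/28, x* = 848/7.
With the rebate, buyers effectively pay Pb = Ps − 24, where Ps is the price sellers receive.
Demand in terms of Ps becomes xd = 654 − 8(Ps − 24) = 846 - 8Ps. Setting this equal to supply: 846 - 8Ps = -92 + 3.2Ps, so Ps = 83.75.
Buyers pay Pb = 83.75 − 24 = 59.75; x' = -92 + 3.2·83.75 = 176.
Government outlay = subsidy × quantity = 24 × 176 = 4224.

Government cost = €4224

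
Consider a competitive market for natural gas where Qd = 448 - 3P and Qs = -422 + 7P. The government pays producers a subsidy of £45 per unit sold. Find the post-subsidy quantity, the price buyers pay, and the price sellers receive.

Q' = 281.5; buyers pay £55.5; sellers receive £100.5

Pre-subsidy: 448 - 3P = -422 + 7P gives P* = 87, Q* = 187.
With the subsidy, sellers receive Ps = Pb + 45 for each unit, where Pb is the price buyers pay.
Supply in terms of Pb becomes Qs = -422 + 7(Pb + 45) = -107 + 7Pb. Setting this equal to demand: 448 - 3Pb = -107 + 7Pb, so Pb = 55.5.
Sellers receive Ps = 55.5 + 45 = 100.5; Q' = 448 − 3·55.5 = 281.5.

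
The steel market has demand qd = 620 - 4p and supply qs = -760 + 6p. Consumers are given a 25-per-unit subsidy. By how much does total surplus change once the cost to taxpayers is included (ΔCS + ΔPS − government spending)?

Pre-subsidy: 620 - 4p = -760 + 6p gives p* = 138, q* = 68.
With the rebate, buyers effectively pay pb = ps − 25, where ps is the price sellers receive.
Demand in terms of ps becomes qd = 620 − 4(ps − 25) = 720 - 4ps. Setting this equal to supply: 720 - 4ps = -760 + 6ps, so ps = 148.
Buyers pay pb = 148 − 25 = 123; q' = -760 + 6·148 = 128.
ΔCS = ½(68 + 128)(138 − 123) = 1470; ΔPS = ½(68 + 128)(148 − 138) = 980.
Government spending = 25 × 128 = 3200.
Net change = 1470 + 980 − 3200 = -750. The loss equals the DWL triangle ½·25·60.

Net change in total surplus = -750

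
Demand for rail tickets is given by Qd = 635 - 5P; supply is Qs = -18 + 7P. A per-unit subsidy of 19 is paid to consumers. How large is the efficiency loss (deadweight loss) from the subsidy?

Deadweight loss = 12635/24

Pre-subsidy: 635 - 5P = -18 + 7P gives P* = 653/12, Q* = 4355/12.
With the rebate, buyers effectively pay Pb = Ps − 19, where Ps is the price sellers receive.
Demand in terms of Ps becomes Qd = 635 − 5(Ps − 19) = 730 - 5Ps. Setting this equal to supply: 730 - 5Ps = -18 + 7Ps, so Ps = 187/3.
Buyers pay Pb = 187/3 − 19 = 130/3; Q' = -18 + 7·(187/3) = 1255/3.
The subsidy expands output by 1255/3 − 4355/12 = 665/12 past the efficient level; on those units the gap between marginal cost and willingness to pay runs from 0 up to 19.
DWL = ½ × 19 × 665/12 = 12635/24.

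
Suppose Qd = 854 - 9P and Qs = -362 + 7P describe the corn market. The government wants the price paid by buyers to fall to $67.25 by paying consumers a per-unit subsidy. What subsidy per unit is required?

Required subsidy s = $20 per unit

At a buyer price of 67.25, quantity demanded is 854 − 9·67.25 = 248.75.
Sellers supply 248.75 only when they receive Ps with -362 + 7·Ps = 248.75, i.e. Ps = 87.25.
s = Ps − Pb = 87.25 − 67.25 = 20.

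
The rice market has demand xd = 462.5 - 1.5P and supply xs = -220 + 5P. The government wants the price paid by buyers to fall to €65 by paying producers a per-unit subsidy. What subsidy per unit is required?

Required subsidy s = €52 per unit

At a buyer price of 65, quantity demanded is 462.5 − 1.5·65 = 365.
Sellers supply 365 only when they receive Ps with -220 + 5·Ps = 365, i.e. Ps = 117.
s = Ps − Pb = 117 − 65 = 52.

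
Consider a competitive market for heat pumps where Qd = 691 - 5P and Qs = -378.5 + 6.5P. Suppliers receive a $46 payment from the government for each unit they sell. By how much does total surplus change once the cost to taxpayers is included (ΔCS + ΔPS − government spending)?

Net change in total surplus = -$2990

Pre-subsidy: 691 - 5P = -378.5 + 6.5P gives P* = 93, Q* = 226.
With the subsidy, sellers receive Ps = Pb + 46 for each unit, where Pb is the price buyers pay.
Supply in terms of Pb becomes Qs = -378.5 + 6.5(Pb + 46) = -79.5 + 6.5Pb. Setting this equal to demand: 691 - 5Pb = -79.5 + 6.5Pb, so Pb = 67.
Sellers receive Ps = 67 + 46 = 113; Q' = 691 − 5·67 = 356.
ΔCS = ½(226 + 356)(93 − 67) = 7566; ΔPS = ½(226 + 356)(113 − 93) = 5820.
Government spending = 46 × 356 = 16376.
Net change = 7566 + 5820 − 16376 = -2990. The loss equals the DWL triangle ½·46·130.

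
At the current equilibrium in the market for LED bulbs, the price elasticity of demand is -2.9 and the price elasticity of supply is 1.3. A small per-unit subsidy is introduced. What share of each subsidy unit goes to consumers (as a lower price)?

Consumer share = 13/42

For a small subsidy around the equilibrium, the benefit split depends on the relative slopes, which at a point are proportional to the elasticities.
Buyer share = εs/(εs + |εd|) = 1.3/(1.3 + 2.9) = 13/42; seller share = |εd|/(εs + |εd|) = 29/42.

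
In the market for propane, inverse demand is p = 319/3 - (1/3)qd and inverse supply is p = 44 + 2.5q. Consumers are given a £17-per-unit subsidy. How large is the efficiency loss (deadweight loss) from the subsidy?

Deadweight loss = £51

Pre-subsidy: 319/3 - (1/3)q = 44 + 2.5q gives q* = 22 and p* = 99.
With the rebate, buyers effectively pay pb = ps − 17, where ps is the price sellers receive.
On the curves, pb = 319/3 - (1/3)q and ps = 44 + 2.5q; the wedge ps − pb = 17 gives 44 + 2.5q − (319/3 - (1/3)q) = 17, so q' = 28.
Then pb = 319/3 − (1/3)·28 = 97 and ps = 44 + 2.5·28 = 114.
The subsidy expands output by 28 − 22 = 6 past the efficient level; on those units the gap between marginal cost and willingness to pay runs from 0 up to 17.
DWL = ½ × 17 × 6 = 51.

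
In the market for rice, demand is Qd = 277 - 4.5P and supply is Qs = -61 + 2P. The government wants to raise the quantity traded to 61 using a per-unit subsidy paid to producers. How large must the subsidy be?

At Q = 61, invert demand for the buyer price: Pb = (277 − 61)/4.5 = 48; invert supply for the seller price: Ps = (61 − (-61))/2 = 61.
The subsidy must fill the gap: s = Ps − Pb = 61 − 48 = 13.

Required subsidy s = 13 per unit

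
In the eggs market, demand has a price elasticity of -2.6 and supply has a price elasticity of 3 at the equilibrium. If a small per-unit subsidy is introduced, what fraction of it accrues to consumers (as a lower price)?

For a small subsidy around the equilibrium, the benefit split depends on the relative slopes, which at a point are proportional to the elasticities.
Buyer share = εs/(εs + |εd|) = 3/(3 + 2.6) = 15/28; seller share = |εd|/(εs + |εd|) = 13/28.

Consumer share = 15/28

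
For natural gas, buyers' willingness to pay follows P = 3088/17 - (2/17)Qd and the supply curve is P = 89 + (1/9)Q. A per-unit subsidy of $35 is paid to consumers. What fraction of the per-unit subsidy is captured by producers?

Pre-subsidy: 3088/17 - (2/17)Q = 89 + (1/9)Q gives Q* = 405 and P* = 134.
With the rebate, buyers effectively pay Pb = Ps − 35, where Ps is the price sellers receive.
On the curves, Pb = 3088/17 - (2/17)Q and Ps = 89 + (1/9)Q; the wedge Ps − Pb = 35 gives 89 + (1/9)Q − (3088/17 - (2/17)Q) = 35, so Q' = 558.
Then Pb = 3088/17 − (2/17)·558 = 116 and Ps = 89 + (1/9)·558 = 151.
Buyers' price falls by P* − Pb = 134 − 116 = 18; sellers' price rises by Ps − P* = 151 − 134 = 17.
So producers capture 17/35 = 17/35 of each unit of subsidy.

Producer share = 17/35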